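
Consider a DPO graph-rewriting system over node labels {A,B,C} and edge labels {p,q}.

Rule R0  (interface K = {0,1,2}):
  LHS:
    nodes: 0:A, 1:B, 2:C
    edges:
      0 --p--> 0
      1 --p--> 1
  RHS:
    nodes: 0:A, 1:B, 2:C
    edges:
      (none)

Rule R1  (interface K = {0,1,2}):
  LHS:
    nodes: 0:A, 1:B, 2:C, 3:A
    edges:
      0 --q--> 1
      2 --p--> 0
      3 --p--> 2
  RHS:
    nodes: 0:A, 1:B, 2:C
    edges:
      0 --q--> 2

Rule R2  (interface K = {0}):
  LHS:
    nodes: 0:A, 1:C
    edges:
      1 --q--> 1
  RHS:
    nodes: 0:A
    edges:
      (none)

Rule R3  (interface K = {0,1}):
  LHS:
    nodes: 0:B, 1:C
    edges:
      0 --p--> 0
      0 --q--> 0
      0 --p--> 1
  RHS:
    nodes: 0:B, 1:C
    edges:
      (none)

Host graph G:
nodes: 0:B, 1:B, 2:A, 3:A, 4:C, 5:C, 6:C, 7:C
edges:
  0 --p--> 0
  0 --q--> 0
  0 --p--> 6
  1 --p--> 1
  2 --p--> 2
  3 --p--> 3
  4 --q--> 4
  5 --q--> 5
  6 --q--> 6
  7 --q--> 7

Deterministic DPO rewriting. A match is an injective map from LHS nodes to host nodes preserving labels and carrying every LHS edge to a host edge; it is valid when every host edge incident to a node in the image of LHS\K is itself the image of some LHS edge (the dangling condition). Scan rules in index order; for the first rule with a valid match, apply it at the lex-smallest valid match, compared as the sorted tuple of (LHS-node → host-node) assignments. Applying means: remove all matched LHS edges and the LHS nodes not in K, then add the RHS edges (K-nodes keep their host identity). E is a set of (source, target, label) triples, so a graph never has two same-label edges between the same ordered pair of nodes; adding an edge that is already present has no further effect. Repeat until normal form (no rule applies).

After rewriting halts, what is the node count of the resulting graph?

initial: |V|=8 |E|=10  E = 0-p->0 0-q->0 0-p->6 1-p->1 2-p->2 3-p->3 4-q->4 5-q->5 6-q->6 7-q->7
step 1: apply R0 at {0↦2, 1↦0, 2↦4}  → |V|=8 |E|=8  E = 0-q->0 0-p->6 1-p->1 3-p->3 4-q->4 5-q->5 6-q->6 7-q->7
step 2: apply R0 at {0↦3, 1↦1, 2↦4}  → |V|=8 |E|=6  E = 0-q->0 0-p->6 4-q->4 5-q->5 6-q->6 7-q->7
step 3: apply R2 at {0↦2, 1↦4}  → |V|=7 |E|=5  E = 0-q->0 0-p->6 5-q->5 6-q->6 7-q->7
step 4: apply R2 at {0↦2, 1↦5}  → |V|=6 |E|=4  E = 0-q->0 0-p->6 6-q->6 7-q->7
step 5: apply R2 at {0↦2, 1↦7}  → |V|=5 |E|=3  E = 0-q->0 0-p->6 6-q->6
halt: no rule applies after step 5
NF nodes: {0:B, 1:B, 2:A, 3:A, 6:C}

Answer: 5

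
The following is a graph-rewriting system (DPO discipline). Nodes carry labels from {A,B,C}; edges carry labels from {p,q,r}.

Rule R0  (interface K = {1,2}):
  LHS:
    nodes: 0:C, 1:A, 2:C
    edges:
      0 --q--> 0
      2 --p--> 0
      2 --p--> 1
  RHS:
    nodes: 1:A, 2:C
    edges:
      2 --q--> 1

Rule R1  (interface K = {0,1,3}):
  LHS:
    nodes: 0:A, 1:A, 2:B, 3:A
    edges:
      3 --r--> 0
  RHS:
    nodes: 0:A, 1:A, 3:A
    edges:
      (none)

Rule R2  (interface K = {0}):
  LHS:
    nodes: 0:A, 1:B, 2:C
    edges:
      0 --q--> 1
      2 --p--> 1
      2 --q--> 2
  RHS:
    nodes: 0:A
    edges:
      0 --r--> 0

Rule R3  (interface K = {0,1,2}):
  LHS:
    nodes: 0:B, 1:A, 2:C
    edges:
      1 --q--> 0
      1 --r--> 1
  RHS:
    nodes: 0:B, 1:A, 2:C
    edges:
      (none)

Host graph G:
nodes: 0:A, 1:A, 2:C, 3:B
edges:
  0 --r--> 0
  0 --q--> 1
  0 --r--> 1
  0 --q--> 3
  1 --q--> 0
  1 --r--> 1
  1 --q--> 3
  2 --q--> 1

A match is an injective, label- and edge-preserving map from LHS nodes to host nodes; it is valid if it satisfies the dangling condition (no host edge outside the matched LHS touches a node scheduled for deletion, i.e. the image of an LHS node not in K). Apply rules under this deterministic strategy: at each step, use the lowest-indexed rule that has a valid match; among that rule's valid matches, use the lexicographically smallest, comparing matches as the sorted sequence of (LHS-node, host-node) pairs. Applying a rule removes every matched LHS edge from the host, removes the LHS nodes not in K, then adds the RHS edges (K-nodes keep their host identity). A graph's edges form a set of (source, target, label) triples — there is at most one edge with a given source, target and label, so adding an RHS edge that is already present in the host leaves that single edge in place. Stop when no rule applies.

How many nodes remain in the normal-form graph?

Answer: 4

Steps:
[0] host  ⇒  4 nodes, 8 edges  {0-r->0 0-q->1 0-r->1 0-q->3 1-q->0 1-r->1 1-q->3 2-q->1}
[1] R3 @ {0↦3, 1↦0, 2↦2}  ⇒  4 nodes, 6 edges  {0-q->1 0-r->1 1-q->0 1-r->1 1-q->3 2-q->1}
[2] R3 @ {0↦3, 1↦1, 2↦2}  ⇒  4 nodes, 4 edges  {0-q->1 0-r->1 1-q->0 2-q->1}
halt: no rule applies after step 2
NF nodes: {0:A, 1:A, 2:C, 3:B}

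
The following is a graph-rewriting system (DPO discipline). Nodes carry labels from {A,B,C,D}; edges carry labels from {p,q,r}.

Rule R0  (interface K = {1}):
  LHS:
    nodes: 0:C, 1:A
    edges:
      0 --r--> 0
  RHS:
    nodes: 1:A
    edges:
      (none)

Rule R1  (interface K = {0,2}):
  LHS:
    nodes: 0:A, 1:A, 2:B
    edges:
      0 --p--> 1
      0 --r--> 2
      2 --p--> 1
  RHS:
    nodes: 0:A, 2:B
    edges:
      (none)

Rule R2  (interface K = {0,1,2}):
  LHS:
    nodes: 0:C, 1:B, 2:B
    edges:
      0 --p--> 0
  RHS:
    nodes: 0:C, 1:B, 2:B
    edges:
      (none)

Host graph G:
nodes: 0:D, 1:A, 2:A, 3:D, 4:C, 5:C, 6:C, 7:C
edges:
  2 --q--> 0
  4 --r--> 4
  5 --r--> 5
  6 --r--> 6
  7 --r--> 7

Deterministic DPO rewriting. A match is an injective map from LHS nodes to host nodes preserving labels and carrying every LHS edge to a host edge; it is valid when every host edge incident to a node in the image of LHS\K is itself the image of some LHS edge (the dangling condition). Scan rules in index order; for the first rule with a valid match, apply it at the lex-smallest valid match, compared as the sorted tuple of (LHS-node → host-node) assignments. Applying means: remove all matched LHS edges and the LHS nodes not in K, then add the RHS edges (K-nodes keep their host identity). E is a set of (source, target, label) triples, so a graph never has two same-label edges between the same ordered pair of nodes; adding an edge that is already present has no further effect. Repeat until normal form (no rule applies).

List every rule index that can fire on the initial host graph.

R0: 8 valid matches — {0↦4, 1↦1}, {0↦4, 1↦2}, {0↦5, 1↦1} (+5 more)
R1: no valid match — LHS pattern not found
R2: no valid match — LHS pattern not found

Answer: [R0]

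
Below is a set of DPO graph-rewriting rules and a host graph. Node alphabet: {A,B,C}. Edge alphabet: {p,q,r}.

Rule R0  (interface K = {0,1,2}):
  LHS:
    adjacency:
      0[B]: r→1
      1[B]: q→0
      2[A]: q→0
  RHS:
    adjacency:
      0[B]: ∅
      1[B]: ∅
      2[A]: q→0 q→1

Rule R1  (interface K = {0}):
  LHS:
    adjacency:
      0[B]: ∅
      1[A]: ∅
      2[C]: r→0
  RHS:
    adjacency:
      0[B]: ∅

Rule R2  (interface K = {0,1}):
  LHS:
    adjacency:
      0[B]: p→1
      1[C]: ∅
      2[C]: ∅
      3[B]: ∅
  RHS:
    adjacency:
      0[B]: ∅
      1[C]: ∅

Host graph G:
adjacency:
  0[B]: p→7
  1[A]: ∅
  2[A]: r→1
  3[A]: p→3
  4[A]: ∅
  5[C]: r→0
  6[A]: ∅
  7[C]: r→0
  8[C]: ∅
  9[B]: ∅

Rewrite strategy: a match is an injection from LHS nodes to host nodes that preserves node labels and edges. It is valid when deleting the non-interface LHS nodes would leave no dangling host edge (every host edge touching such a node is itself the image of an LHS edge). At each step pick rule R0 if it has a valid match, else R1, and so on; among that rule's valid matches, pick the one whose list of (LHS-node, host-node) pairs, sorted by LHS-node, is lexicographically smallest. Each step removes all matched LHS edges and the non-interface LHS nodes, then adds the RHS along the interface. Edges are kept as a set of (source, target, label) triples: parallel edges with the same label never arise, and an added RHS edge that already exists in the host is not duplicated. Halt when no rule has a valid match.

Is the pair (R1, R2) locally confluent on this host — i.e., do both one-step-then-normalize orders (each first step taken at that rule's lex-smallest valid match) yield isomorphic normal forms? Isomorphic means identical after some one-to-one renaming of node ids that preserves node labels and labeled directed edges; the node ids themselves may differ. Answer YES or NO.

Answer: YES

Rewrite trace:
branch R1-first: apply at {0↦0, 1↦4, 2↦5} → |E|=4, then 2 more step(s) → NF |V|=4 |E|=2 V={0:B, 1:A, 2:A, 3:A} E=2-r->1 3-p->3
branch R2-first: apply at {0↦0, 1↦7, 2↦8, 3↦9} → |E|=4, then 2 more step(s) → NF |V|=4 |E|=2 V={0:B, 1:A, 2:A, 3:A} E=2-r->1 3-p->3
graphs isomorphic (equal up to label-preserving node renaming)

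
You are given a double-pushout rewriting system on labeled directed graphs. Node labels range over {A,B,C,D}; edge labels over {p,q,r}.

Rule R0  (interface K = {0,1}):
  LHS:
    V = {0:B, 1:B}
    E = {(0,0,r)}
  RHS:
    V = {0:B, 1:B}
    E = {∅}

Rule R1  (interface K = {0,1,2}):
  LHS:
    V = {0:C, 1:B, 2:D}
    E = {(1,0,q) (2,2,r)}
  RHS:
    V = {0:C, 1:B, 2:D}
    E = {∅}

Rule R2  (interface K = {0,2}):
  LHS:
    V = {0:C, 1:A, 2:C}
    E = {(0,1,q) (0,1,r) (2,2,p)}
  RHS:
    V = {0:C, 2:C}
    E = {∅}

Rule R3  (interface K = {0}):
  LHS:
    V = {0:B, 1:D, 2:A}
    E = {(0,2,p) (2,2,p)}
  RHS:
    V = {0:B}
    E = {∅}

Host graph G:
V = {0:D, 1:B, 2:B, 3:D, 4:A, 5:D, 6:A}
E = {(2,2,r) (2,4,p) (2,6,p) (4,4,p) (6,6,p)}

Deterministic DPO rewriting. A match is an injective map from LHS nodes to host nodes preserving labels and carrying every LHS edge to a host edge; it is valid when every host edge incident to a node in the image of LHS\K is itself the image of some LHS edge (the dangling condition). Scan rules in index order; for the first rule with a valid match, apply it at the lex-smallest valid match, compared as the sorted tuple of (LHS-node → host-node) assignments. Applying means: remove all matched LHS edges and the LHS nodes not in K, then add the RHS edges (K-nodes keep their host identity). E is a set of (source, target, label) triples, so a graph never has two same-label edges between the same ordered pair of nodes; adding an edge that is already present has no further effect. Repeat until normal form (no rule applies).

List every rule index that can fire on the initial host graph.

R0: 1 valid match — {0↦2, 1↦1}
R1: no valid match — LHS pattern not found
R2: no valid match — LHS pattern not found
R3: 6 valid matches — {0↦2, 1↦0, 2↦4}, {0↦2, 1↦0, 2↦6}, {0↦2, 1↦3, 2↦4} (+3 more)

Answer: [R0,R3]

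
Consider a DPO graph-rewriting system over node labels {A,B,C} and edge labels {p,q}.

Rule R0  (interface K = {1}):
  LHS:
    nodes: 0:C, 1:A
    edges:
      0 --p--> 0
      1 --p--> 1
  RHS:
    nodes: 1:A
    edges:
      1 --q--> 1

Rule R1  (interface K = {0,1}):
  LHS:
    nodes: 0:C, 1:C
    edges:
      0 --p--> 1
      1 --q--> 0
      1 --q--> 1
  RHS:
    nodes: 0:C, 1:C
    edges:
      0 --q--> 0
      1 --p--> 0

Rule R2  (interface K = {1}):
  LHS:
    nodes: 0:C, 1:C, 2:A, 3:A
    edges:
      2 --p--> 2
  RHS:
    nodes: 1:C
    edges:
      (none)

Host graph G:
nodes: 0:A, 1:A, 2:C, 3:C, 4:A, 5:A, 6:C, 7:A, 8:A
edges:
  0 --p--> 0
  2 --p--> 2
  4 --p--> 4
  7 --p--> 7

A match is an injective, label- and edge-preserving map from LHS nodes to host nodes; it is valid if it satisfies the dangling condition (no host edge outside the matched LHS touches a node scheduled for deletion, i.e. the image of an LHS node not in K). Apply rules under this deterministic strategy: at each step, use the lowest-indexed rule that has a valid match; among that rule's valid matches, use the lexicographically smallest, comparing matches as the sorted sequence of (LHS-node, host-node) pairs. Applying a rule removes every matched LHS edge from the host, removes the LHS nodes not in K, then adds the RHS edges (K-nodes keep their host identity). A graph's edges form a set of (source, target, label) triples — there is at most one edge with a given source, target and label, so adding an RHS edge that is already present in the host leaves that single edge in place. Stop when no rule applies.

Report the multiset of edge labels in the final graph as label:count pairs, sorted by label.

Answer: p:1 q:1

Steps:
initial: |V|=9 |E|=4  E = 0-p->0 2-p->2 4-p->4 7-p->7
step 1: apply R0 at {0↦2, 1↦0}  → |V|=8 |E|=3  E = 0-q->0 4-p->4 7-p->7
step 2: apply R2 at {0↦3, 1↦6, 2↦4, 3↦1}  → |V|=5 |E|=2  E = 0-q->0 7-p->7
halt: no rule applies after step 2
NF edges: [(0, 0, 'q'), (7, 7, 'p')]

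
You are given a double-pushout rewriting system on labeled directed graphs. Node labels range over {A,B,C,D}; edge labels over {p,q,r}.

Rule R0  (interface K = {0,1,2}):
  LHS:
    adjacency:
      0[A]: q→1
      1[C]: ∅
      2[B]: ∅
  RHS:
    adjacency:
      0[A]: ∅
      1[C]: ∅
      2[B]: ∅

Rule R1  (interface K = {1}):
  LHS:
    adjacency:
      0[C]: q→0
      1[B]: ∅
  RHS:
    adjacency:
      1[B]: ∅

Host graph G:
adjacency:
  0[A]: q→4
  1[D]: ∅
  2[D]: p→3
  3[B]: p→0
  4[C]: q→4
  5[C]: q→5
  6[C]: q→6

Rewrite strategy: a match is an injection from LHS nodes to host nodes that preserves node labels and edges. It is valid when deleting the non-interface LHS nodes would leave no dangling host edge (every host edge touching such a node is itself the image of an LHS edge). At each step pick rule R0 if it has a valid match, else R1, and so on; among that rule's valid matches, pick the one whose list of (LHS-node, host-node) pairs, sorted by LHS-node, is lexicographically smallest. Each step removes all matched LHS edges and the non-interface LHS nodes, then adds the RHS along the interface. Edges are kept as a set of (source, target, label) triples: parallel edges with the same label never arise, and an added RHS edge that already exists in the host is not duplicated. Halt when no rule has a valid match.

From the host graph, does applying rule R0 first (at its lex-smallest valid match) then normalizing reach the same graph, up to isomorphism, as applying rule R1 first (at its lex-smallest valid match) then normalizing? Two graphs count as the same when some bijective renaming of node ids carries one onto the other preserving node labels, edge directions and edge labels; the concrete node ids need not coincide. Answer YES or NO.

branch R0-first: apply at {0↦0, 1↦4, 2↦3} → |E|=5, then 3 more step(s) → NF |V|=4 |E|=2 V={0:A, 1:D, 2:D, 3:B} E=2-p->3 3-p->0
branch R1-first: apply at {0↦5, 1↦3} → |E|=5, then 3 more step(s) → NF |V|=4 |E|=2 V={0:A, 1:D, 2:D, 3:B} E=2-p->3 3-p->0
graphs isomorphic (equal up to label-preserving node renaming)

Answer: YES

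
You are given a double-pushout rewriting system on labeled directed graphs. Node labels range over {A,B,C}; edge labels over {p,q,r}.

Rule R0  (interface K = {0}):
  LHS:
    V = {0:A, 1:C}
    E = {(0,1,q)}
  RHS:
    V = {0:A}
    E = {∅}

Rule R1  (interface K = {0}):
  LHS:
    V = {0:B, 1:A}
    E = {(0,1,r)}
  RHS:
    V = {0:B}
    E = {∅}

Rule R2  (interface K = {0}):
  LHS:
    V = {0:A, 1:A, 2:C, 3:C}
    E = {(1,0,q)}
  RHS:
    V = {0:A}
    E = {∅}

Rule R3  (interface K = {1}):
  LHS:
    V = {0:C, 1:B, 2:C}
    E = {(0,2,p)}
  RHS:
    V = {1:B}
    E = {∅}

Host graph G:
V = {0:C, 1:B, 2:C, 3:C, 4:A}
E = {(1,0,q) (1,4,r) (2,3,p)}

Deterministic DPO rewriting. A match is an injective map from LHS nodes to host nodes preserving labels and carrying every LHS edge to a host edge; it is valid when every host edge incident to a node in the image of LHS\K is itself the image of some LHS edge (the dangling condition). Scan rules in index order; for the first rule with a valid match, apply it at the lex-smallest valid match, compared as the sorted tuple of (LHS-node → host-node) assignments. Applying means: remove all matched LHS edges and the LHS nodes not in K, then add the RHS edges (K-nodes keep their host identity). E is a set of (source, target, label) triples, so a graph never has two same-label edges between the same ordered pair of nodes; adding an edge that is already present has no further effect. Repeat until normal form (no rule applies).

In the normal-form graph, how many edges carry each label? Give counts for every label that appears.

initial: |V|=5 |E|=3  E = 1-q->0 1-r->4 2-p->3
step 1: apply R1 at {0↦1, 1↦4}  → |V|=4 |E|=2  E = 1-q->0 2-p->3
step 2: apply R3 at {0↦2, 1↦1, 2↦3}  → |V|=2 |E|=1  E = 1-q->0
halt: no rule applies after step 2
NF edges: [(1, 0, 'q')]

Answer: q:1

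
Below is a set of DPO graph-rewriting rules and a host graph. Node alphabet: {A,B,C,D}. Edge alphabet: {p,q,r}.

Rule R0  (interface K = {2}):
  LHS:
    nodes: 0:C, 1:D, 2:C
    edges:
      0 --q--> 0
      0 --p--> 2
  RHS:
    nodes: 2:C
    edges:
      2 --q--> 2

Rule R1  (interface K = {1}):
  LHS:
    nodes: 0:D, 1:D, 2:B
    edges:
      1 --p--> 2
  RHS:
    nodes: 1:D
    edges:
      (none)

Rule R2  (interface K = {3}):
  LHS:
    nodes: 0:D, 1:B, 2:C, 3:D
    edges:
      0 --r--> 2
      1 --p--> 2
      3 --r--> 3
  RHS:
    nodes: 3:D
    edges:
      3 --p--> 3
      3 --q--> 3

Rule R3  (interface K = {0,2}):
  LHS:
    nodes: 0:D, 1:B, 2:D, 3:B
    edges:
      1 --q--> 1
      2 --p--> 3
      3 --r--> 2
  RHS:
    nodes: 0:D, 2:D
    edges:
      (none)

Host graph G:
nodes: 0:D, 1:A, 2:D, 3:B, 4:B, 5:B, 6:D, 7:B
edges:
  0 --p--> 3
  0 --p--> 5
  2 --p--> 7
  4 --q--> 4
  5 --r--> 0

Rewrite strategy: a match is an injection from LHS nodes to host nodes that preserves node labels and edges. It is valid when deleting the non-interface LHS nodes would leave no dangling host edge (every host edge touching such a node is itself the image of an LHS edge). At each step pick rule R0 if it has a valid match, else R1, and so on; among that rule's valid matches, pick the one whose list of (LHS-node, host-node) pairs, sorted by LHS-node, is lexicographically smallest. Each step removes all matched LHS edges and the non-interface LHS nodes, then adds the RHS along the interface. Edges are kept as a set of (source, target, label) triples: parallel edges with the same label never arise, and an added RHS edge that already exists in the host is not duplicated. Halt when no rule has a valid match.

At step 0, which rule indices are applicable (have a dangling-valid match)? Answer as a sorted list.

R0: no valid match — LHS pattern not found
R1: 2 valid matches — {0↦6, 1↦0, 2↦3}, {0↦6, 1↦2, 2↦7}
R2: no valid match — LHS pattern not found
R3: 2 valid matches — {0↦2, 1↦4, 2↦0, 3↦5}, {0↦6, 1↦4, 2↦0, 3↦5}

Answer: [R1,R3]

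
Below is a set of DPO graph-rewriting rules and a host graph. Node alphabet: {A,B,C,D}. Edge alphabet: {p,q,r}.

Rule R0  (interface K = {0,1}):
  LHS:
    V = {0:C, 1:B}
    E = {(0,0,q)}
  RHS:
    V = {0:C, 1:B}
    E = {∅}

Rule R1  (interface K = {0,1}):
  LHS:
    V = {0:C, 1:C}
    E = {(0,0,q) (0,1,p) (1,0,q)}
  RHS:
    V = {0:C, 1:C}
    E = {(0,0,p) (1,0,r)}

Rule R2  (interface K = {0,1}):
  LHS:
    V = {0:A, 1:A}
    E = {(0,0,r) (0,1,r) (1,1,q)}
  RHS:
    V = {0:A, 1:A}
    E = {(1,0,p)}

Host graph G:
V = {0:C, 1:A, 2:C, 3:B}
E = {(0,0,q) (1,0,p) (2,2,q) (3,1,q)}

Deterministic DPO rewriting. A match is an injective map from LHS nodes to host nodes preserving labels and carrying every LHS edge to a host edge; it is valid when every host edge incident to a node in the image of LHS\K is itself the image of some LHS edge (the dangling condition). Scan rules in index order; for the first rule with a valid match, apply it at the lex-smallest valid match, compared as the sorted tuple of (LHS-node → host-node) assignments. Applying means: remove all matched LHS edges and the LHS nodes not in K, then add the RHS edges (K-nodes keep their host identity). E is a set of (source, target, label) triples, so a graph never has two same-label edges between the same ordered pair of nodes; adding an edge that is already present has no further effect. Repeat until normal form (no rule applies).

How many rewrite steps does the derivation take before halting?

initial: |V|=4 |E|=4  E = 0-q->0 1-p->0 2-q->2 3-q->1
step 1: apply R0 at {0↦0, 1↦3}  → |V|=4 |E|=3  E = 1-p->0 2-q->2 3-q->1
step 2: apply R0 at {0↦2, 1↦3}  → |V|=4 |E|=2  E = 1-p->0 3-q->1
final graph: no rule applies after step 2

Answer: 2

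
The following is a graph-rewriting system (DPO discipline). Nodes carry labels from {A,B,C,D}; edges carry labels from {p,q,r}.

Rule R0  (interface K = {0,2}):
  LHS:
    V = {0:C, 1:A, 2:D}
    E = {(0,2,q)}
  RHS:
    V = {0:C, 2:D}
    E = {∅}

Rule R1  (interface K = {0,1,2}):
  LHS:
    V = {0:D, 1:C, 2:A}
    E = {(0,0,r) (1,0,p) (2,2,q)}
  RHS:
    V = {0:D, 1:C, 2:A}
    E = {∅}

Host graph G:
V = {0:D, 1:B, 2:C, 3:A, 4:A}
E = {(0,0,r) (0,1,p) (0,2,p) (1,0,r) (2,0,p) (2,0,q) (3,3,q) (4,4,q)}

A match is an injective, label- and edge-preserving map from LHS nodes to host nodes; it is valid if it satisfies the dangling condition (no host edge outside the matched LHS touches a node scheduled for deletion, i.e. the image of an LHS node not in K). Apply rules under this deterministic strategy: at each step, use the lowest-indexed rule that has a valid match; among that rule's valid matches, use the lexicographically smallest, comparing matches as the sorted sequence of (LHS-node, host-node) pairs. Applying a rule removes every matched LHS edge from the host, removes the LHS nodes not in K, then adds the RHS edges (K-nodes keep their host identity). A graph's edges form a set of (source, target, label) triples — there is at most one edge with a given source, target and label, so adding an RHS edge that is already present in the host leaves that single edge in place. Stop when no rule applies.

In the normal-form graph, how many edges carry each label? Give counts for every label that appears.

Answer: p:2 q:1 r:1

Derivation:
start.  V:5 E:8  edges: 0-r->0 0-p->1 0-p->2 1-r->0 2-p->0 2-q->0 3-q->3 4-q->4
1. fire R1 via {0↦0, 1↦2, 2↦3}  →  V:5 E:5  edges: 0-p->1 0-p->2 1-r->0 2-q->0 4-q->4
2. fire R0 via {0↦2, 1↦3, 2↦0}  →  V:4 E:4  edges: 0-p->1 0-p->2 1-r->0 4-q->4
final graph: no rule applies after step 2
NF edges: [(0, 1, 'p'), (0, 2, 'p'), (1, 0, 'r'), (4, 4, 'q')]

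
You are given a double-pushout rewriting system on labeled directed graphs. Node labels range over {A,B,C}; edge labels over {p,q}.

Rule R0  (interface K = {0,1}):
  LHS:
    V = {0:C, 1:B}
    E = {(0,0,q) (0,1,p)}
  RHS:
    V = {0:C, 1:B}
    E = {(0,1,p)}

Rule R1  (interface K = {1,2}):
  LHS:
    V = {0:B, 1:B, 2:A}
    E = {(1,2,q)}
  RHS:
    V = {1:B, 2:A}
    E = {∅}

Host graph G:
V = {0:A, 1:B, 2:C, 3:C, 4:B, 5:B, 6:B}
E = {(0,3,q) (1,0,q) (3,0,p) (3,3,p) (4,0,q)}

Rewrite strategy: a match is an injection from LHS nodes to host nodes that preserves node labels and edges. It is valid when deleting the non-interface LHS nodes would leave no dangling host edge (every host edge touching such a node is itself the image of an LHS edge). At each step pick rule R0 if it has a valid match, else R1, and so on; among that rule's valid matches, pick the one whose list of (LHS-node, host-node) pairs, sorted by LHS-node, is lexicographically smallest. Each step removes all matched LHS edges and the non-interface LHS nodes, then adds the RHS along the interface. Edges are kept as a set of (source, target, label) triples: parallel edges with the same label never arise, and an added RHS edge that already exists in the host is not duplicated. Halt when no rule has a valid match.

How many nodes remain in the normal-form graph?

Answer: 5

Rewrite trace:
start.  V:7 E:5  edges: 0-q->3 1-q->0 3-p->0 3-p->3 4-q->0
1. fire R1 via {0↦5, 1↦1, 2↦0}  →  V:6 E:4  edges: 0-q->3 3-p->0 3-p->3 4-q->0
2. fire R1 via {0↦1, 1↦4, 2↦0}  →  V:5 E:3  edges: 0-q->3 3-p->0 3-p->3
halt: no rule applies after step 2
NF nodes: {0:A, 2:C, 3:C, 4:B, 6:B}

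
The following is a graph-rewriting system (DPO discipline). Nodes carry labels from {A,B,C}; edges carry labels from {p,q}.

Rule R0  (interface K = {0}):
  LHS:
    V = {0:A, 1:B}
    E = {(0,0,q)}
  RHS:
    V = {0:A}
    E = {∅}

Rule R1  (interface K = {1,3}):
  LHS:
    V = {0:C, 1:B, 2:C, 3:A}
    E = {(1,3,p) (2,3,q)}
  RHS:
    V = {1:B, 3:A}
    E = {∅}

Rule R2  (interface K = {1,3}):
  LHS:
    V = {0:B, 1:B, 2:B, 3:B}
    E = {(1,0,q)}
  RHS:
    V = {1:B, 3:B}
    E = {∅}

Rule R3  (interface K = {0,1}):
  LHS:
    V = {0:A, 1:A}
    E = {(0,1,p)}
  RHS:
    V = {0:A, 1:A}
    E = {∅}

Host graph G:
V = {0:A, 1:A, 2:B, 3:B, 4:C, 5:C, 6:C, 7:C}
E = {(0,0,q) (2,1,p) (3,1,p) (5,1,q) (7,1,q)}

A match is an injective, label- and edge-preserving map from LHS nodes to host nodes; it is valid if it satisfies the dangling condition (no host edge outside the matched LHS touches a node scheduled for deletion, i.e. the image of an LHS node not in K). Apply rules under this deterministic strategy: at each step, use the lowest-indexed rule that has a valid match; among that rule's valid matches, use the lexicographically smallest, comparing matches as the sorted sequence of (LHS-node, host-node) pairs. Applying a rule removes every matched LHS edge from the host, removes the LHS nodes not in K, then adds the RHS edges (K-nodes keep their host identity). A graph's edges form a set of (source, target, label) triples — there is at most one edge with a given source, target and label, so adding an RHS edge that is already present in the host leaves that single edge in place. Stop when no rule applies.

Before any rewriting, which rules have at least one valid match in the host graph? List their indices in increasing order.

R0: no valid match — 2 raw matches, all fail dangling condition
R1: 8 valid matches — {0↦4, 1↦2, 2↦5, 3↦1}, {0↦4, 1↦2, 2↦7, 3↦1}, {0↦4, 1↦3, 2↦5, 3↦1} (+5 more)
R2: no valid match — LHS pattern not found
R3: no valid match — LHS pattern not found

Answer: [R1]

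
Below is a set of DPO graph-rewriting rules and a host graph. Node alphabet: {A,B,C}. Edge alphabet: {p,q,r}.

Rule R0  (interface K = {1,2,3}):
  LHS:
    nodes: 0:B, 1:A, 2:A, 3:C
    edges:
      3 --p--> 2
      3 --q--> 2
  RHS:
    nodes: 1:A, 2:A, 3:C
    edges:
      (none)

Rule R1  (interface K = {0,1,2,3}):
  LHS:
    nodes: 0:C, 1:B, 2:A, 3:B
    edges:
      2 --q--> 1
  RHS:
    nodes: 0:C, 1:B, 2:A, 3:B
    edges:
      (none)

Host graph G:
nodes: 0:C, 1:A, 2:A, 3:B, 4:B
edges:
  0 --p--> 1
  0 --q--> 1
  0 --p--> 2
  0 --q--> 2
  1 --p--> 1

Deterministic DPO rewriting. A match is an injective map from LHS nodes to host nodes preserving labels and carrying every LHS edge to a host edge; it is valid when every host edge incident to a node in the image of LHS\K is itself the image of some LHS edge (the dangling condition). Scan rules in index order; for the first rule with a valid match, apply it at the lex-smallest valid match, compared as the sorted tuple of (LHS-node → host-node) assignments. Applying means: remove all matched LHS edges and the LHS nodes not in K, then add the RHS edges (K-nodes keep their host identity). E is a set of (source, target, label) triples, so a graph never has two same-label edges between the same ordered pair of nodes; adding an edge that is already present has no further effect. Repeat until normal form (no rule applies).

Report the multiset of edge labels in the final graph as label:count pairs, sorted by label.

Answer: p:1

Rewrite trace:
initial: |V|=5 |E|=5  E = 0-p->1 0-q->1 0-p->2 0-q->2 1-p->1
step 1: apply R0 at {0↦3, 1↦1, 2↦2, 3↦0}  → |V|=4 |E|=3  E = 0-p->1 0-q->1 1-p->1
step 2: apply R0 at {0↦4, 1↦2, 2↦1, 3↦0}  → |V|=3 |E|=1  E = 1-p->1
final graph: no rule applies after step 2
NF edges: [(1, 1, 'p')]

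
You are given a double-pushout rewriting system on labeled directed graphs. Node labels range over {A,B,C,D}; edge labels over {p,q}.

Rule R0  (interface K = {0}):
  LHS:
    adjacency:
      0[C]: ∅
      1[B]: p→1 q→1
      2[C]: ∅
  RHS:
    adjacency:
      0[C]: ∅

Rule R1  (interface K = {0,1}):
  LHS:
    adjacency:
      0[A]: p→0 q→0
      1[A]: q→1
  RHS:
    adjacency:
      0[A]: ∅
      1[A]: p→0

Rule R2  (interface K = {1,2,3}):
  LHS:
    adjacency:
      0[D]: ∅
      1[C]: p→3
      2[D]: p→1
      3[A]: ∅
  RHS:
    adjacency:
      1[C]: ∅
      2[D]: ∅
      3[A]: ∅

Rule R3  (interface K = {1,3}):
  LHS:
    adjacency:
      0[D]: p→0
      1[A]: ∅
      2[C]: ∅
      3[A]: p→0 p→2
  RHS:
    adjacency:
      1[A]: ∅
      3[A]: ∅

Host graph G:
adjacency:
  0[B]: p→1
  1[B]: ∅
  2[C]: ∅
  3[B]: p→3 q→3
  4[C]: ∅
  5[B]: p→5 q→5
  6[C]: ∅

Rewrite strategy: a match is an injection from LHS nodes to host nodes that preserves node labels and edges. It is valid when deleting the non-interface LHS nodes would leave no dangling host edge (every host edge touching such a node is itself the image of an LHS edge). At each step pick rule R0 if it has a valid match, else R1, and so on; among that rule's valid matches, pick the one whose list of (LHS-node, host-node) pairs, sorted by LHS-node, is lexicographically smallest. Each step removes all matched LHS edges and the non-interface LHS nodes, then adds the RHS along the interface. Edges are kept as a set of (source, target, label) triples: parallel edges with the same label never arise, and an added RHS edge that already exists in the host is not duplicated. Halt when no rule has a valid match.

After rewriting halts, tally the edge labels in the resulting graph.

Answer: p:1

Steps:
initial: |V|=7 |E|=5  E = 0-p->1 3-p->3 3-q->3 5-p->5 5-q->5
step 1: apply R0 at {0↦2, 1↦3, 2↦4}  → |V|=5 |E|=3  E = 0-p->1 5-p->5 5-q->5
step 2: apply R0 at {0↦2, 1↦5, 2↦6}  → |V|=3 |E|=1  E = 0-p->1
normal form: no rule applies after step 2
NF edges: [(0, 1, 'p')]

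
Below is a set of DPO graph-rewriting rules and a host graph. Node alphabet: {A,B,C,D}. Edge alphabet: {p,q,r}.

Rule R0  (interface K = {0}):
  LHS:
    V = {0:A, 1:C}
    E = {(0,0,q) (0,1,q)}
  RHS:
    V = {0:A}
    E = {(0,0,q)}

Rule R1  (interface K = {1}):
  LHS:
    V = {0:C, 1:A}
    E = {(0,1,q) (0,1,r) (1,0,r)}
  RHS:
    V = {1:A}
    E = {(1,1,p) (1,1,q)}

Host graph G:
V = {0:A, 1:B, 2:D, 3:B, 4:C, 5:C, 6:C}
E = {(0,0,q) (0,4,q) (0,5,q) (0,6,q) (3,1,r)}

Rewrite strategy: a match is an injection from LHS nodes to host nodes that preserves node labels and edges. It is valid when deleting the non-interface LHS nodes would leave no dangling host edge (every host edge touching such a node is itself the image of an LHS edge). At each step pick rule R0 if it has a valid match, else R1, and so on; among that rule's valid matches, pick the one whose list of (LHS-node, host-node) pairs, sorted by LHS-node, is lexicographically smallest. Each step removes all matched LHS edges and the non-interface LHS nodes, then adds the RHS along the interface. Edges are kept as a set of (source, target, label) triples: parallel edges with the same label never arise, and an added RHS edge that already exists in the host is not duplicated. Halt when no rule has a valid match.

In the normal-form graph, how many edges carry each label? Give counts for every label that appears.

Answer: q:1 r:1

Steps:
[0] host  ⇒  7 nodes, 5 edges  {0-q->0 0-q->4 0-q->5 0-q->6 3-r->1}
[1] R0 @ {0↦0, 1↦4}  ⇒  6 nodes, 4 edges  {0-q->0 0-q->5 0-q->6 3-r->1}
[2] R0 @ {0↦0, 1↦5}  ⇒  5 nodes, 3 edges  {0-q->0 0-q->6 3-r->1}
[3] R0 @ {0↦0, 1↦6}  ⇒  4 nodes, 2 edges  {0-q->0 3-r->1}
final graph: no rule applies after step 3
NF edges: [(0, 0, 'q'), (3, 1, 'r')]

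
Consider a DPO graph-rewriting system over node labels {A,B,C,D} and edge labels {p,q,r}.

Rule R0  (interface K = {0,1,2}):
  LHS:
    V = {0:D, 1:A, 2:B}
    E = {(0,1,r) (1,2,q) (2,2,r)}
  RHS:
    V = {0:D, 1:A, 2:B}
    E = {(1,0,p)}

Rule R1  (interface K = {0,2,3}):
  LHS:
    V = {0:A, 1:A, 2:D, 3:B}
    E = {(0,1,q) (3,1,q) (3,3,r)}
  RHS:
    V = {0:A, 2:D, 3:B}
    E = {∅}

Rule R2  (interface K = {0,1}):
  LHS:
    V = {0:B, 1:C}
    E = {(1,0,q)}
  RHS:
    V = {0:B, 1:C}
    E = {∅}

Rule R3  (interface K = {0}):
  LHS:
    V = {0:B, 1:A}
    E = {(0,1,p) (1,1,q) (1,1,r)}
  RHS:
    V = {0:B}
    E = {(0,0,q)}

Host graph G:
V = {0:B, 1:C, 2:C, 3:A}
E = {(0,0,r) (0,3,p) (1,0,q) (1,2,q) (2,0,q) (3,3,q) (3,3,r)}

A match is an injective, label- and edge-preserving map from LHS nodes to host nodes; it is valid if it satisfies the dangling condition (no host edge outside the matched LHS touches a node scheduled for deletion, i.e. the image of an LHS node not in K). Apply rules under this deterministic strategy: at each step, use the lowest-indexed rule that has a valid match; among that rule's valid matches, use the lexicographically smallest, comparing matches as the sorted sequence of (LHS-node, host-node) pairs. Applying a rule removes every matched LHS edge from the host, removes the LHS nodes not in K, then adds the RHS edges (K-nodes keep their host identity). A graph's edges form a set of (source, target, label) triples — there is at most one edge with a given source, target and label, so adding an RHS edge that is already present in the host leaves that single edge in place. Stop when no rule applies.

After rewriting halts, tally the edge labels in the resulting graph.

Answer: q:2 r:1

Rewrite trace:
initial: |V|=4 |E|=7  E = 0-r->0 0-p->3 1-q->0 1-q->2 2-q->0 3-q->3 3-r->3
step 1: apply R2 at {0↦0, 1↦1}  → |V|=4 |E|=6  E = 0-r->0 0-p->3 1-q->2 2-q->0 3-q->3 3-r->3
step 2: apply R2 at {0↦0, 1↦2}  → |V|=4 |E|=5  E = 0-r->0 0-p->3 1-q->2 3-q->3 3-r->3
step 3: apply R3 at {0↦0, 1↦3}  → |V|=3 |E|=3  E = 0-q->0 0-r->0 1-q->2
normal form: no rule applies after step 3
NF edges: [(0, 0, 'q'), (0, 0, 'r'), (1, 2, 'q')]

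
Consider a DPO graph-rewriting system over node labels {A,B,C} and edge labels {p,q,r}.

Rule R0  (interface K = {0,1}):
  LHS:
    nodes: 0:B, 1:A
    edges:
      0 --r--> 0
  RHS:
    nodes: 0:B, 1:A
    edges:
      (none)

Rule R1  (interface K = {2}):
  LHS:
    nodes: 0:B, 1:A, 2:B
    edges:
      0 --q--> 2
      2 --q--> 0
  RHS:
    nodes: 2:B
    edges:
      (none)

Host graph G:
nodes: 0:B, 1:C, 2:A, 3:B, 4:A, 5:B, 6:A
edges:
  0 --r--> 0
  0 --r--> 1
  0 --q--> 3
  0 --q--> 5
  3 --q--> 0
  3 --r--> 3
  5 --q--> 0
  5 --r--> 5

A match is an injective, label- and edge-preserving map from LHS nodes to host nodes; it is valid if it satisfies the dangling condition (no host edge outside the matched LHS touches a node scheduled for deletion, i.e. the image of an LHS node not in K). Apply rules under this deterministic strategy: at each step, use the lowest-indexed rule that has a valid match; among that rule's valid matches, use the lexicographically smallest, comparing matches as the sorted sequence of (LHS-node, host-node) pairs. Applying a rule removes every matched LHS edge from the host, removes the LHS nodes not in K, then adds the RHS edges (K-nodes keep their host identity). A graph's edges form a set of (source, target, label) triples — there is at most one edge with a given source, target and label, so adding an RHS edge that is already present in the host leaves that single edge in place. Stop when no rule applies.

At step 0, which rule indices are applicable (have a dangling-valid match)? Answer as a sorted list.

Answer: [R0]

Derivation:
R0: 9 valid matches — {0↦0, 1↦2}, {0↦0, 1↦4}, {0↦0, 1↦6} (+6 more)
R1: no valid match — 12 raw matches, all fail dangling condition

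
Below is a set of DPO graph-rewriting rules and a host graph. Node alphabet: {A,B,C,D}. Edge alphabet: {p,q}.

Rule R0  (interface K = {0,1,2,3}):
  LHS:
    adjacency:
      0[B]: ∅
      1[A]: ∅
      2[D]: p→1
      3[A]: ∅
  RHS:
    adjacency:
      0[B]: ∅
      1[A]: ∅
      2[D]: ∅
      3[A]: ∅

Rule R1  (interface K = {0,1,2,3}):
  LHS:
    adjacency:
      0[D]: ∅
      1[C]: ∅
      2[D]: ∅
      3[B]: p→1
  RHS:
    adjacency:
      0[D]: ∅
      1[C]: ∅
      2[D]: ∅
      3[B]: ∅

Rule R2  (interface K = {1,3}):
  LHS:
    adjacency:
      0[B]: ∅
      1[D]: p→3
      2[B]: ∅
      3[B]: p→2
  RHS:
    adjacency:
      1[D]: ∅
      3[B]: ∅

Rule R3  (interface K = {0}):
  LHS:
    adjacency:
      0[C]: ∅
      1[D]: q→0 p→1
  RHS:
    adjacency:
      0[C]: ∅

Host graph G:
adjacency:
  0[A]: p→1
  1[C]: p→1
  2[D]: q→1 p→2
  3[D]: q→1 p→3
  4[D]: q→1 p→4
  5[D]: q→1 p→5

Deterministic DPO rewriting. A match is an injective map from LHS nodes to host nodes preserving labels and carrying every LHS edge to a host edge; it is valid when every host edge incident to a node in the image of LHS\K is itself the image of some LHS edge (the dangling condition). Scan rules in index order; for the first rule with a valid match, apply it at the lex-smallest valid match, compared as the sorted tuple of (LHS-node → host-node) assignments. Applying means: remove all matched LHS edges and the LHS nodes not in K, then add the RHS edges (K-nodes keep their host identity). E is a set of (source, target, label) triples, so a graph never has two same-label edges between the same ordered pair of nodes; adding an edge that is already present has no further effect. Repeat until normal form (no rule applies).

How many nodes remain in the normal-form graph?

Answer: 2

Rewrite trace:
initial: |V|=6 |E|=10  E = 0-p->1 1-p->1 2-q->1 2-p->2 3-q->1 3-p->3 4-q->1 4-p->4 5-q->1 5-p->5
step 1: apply R3 at {0↦1, 1↦2}  → |V|=5 |E|=8  E = 0-p->1 1-p->1 3-q->1 3-p->3 4-q->1 4-p->4 5-q->1 5-p->5
step 2: apply R3 at {0↦1, 1↦3}  → |V|=4 |E|=6  E = 0-p->1 1-p->1 4-q->1 4-p->4 5-q->1 5-p->5
step 3: apply R3 at {0↦1, 1↦4}  → |V|=3 |E|=4  E = 0-p->1 1-p->1 5-q->1 5-p->5
step 4: apply R3 at {0↦1, 1↦5}  → |V|=2 |E|=2  E = 0-p->1 1-p->1
final graph: no rule applies after step 4
NF nodes: {0:A, 1:C}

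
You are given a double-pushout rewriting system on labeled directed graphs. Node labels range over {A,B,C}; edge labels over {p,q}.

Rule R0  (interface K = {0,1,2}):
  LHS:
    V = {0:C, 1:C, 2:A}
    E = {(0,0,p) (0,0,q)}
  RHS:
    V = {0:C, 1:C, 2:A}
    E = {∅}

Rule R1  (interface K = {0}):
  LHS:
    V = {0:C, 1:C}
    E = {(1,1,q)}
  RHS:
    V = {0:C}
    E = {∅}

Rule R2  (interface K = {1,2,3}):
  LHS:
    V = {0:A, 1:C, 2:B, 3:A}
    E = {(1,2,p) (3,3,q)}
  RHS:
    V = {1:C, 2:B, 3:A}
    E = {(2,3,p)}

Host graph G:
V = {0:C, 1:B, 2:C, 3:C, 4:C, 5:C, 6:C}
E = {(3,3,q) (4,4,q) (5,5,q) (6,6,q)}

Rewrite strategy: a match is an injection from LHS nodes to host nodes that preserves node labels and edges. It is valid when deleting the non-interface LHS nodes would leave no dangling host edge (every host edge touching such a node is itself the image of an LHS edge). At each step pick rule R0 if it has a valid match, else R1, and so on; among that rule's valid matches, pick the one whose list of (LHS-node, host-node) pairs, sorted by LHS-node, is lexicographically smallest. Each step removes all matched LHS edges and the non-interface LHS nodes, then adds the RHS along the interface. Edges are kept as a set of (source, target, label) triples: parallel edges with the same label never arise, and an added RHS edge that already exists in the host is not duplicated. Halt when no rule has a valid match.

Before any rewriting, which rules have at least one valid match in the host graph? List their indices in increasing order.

R0: no valid match — LHS pattern not found
R1: 20 valid matches — {0↦0, 1↦3}, {0↦0, 1↦4}, {0↦0, 1↦5} (+17 more)
R2: no valid match — LHS pattern not found

Answer: [R1]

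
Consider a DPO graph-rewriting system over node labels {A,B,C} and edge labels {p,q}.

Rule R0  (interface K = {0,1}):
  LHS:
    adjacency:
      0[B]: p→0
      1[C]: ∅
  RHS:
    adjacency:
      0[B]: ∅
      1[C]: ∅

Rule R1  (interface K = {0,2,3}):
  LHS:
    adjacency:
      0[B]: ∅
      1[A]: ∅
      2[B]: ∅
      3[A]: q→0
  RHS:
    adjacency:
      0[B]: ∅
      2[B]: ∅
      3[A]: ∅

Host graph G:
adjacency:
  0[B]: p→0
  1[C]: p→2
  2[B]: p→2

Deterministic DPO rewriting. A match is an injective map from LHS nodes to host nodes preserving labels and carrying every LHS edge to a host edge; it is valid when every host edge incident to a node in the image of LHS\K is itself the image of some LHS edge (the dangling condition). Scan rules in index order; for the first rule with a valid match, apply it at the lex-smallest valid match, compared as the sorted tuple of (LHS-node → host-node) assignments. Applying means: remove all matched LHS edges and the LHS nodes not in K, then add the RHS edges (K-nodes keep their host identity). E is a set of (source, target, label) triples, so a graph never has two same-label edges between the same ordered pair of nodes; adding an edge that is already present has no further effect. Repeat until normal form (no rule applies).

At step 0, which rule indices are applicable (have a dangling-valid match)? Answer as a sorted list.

Answer: [R0]

Rewrite trace:
R0: 2 valid matches — {0↦0, 1↦1}, {0↦2, 1↦1}
R1: no valid match — LHS pattern not found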